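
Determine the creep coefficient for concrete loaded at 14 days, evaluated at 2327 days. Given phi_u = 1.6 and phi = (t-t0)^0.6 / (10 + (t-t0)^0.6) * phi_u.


dt = 2327 - 14 = 2313
phi = 2313^0.6 / (10 + 2313^0.6) * 1.6
= 1.46

1.46


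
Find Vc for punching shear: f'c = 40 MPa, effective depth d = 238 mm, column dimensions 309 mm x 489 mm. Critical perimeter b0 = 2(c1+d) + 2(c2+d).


b0 = 2*(309 + 238) + 2*(489 + 238) = 2548 mm
Vc = 0.33 * sqrt(40) * 2548 * 238 / 1000
= 1265.67 kN

1265.67


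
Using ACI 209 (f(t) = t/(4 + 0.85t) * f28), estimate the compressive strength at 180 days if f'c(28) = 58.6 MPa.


f(180) = 180 / (4 + 0.85 * 180) * 58.6
= 180 / 157.0 * 58.6
= 67.18 MPa

67.18


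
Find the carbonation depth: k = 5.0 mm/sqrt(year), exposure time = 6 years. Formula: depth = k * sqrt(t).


depth = k * sqrt(t)
= 5.0 * sqrt(6)
= 12.25 mm

12.25


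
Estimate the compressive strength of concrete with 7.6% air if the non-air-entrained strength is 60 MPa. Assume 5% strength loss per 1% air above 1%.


Strength loss = (7.6 - 1) * 5 = 33.0%
f'c = 60 * (1 - 33.0/100)
= 40.2 MPa

40.2


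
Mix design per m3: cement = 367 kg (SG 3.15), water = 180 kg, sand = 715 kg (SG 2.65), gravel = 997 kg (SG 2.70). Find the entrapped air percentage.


Vol cement = 367 / (3.15 * 1000) = 0.116508 m3
Vol water = 180 / 1000 = 0.18 m3
Vol sand = 715 / (2.65 * 1000) = 0.269811 m3
Vol gravel = 997 / (2.70 * 1000) = 0.369259 m3
Total solid + water volume = 0.935579 m3
Air = (1 - 0.935579) * 100 = 6.44%

6.44


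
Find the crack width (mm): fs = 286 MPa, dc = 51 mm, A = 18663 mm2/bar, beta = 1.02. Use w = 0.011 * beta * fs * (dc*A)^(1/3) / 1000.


w = 0.011 * beta * fs * (dc * A)^(1/3) / 1000
= 0.011 * 1.02 * 286 * (51 * 18663)^(1/3) / 1000
= 0.316 mm

0.316


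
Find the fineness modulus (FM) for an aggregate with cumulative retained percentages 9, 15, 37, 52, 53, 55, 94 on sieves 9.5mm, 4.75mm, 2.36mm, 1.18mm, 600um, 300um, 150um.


FM = sum(cumulative % retained) / 100
= 315 / 100
= 3.15

3.15


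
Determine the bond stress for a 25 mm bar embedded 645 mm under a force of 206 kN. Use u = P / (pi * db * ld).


u = P / (pi * db * ld)
= 206 * 1000 / (pi * 25 * 645)
= 4.066 MPa

4.066


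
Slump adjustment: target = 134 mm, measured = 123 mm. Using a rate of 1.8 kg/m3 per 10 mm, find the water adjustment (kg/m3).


Difference = 134 - 123 = 11 mm
Water adjustment = 11 * 1.8 / 10 = 2.0 kg/m3

2.0


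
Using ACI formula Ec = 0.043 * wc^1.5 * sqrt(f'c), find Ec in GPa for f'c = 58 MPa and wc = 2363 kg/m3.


Ec = 0.043 * 2363^1.5 * sqrt(58) / 1000
= 37.62 GPa

37.62


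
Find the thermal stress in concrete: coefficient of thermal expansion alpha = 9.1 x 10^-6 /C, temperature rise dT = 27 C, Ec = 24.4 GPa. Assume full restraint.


sigma = alpha * dT * Ec
= 9.1e-6 * 27 * 24.4 * 1000
= 5.995 MPa

5.995


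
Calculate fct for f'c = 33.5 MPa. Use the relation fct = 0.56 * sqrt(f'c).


fct = 0.56 * sqrt(33.5)
= 0.56 * 5.788
= 3.241 MPa

3.241


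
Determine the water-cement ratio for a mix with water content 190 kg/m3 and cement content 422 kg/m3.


w/c = water / cement
w/c = 190 / 422 = 0.45

0.45


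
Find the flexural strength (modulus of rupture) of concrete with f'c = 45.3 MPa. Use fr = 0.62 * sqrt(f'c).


fr = 0.62 * sqrt(45.3)
= 4.173 MPa

4.173


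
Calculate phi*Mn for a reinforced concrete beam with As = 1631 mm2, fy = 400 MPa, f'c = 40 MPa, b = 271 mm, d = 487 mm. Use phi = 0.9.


a = As * fy / (0.85 * f'c * b)
= 1631 * 400 / (0.85 * 40 * 271)
= 70.8053 mm
Mn = As * fy * (d - a/2) / 10^6
= 294.6221 kN-m
phi*Mn = 0.9 * 294.6221 = 265.16 kN-m

265.16


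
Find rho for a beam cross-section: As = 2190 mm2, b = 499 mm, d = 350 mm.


rho = As / (b * d)
= 2190 / (499 * 350)
= 0.0125

0.0125


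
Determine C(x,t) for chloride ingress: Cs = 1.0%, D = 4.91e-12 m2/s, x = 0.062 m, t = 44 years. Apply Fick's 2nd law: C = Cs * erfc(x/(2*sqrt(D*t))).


t_seconds = 44 * 365.25 * 24 * 3600 = 1388534400.0 s
arg = 0.062 / (2 * sqrt(4.91e-12 * 1388534400.0))
= 0.3754
erfc(0.3754) = 0.5955
C = 1.0 * 0.5955 = 0.5955%

0.5955


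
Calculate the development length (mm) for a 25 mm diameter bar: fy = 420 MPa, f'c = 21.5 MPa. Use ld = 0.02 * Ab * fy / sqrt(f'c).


Ab = pi * 25^2 / 4 = 490.874 mm2
ld = 0.02 * 490.874 * 420 / sqrt(21.5)
= 889.3 mm

889.3


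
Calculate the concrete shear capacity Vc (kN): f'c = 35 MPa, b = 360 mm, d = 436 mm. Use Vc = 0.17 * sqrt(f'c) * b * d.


Vc = 0.17 * sqrt(35) * 360 * 436 / 1000
= 157.86 kN

157.86


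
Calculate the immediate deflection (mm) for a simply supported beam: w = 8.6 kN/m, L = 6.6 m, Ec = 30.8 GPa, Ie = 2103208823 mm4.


Convert: L = 6.6 m = 6600 mm, Ec = 30.8 GPa = 30800 MPa
delta = 5 * 8.6 * 6600^4 / (384 * 30800 * 2103208823)
= 3.28 mm

3.28


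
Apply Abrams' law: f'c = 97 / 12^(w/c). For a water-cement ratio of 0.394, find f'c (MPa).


f'c = 97 / 12^0.394
= 97 / 2.662
= 36.44 MPa

36.44


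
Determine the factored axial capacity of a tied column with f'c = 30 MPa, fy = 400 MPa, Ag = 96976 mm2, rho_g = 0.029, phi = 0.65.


Ast = rho * Ag = 0.029 * 96976 = 2812.304 mm2
phi*Pn = 0.65 * 0.80 * (0.85 * 30 * (96976 - 2812.304) + 400 * 2812.304) / 1000
= 1833.57 kN

1833.57


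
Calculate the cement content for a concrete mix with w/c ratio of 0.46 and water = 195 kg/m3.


Cement = water / (w/c)
= 195 / 0.46
= 423.9 kg/m3

423.9


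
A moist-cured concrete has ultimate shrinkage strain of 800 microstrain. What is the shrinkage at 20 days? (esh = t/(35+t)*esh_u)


esh(20) = 20 / (35 + 20) * 800
= 20 / 55 * 800
= 290.9 microstrain

290.9


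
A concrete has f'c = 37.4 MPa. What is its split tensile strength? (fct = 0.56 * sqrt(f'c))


fct = 0.56 * sqrt(37.4)
= 0.56 * 6.116
= 3.425 MPa

3.425


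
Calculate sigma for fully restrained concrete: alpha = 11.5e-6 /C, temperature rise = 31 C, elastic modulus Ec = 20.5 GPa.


sigma = alpha * dT * Ec
= 11.5e-6 * 31 * 20.5 * 1000
= 7.308 MPa

7.308


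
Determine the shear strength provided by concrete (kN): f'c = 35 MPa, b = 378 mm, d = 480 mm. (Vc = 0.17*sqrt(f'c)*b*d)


Vc = 0.17 * sqrt(35) * 378 * 480 / 1000
= 182.48 kN

182.48


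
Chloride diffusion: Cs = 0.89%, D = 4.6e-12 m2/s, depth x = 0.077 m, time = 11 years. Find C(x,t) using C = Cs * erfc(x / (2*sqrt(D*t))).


t_seconds = 11 * 365.25 * 24 * 3600 = 347133600.0 s
arg = 0.077 / (2 * sqrt(4.6e-12 * 347133600.0))
= 0.9635
erfc(0.9635) = 0.173
C = 0.89 * 0.173 = 0.154%

0.154


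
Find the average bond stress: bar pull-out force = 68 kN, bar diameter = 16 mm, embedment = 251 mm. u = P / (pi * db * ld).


u = P / (pi * db * ld)
= 68 * 1000 / (pi * 16 * 251)
= 5.39 MPa

5.39


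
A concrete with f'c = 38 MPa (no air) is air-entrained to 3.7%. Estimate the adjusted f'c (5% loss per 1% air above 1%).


Strength loss = (3.7 - 1) * 5 = 13.5%
f'c = 38 * (1 - 13.5/100)
= 32.87 MPa

32.87


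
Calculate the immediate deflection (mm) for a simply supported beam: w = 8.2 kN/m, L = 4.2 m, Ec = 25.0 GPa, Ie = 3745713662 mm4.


Convert: L = 4.2 m = 4200 mm, Ec = 25.0 GPa = 25000 MPa
delta = 5 * 8.2 * 4200^4 / (384 * 25000 * 3745713662)
= 0.35 mm

0.35


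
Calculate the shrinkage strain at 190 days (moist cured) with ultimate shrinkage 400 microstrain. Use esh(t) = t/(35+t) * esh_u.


esh(190) = 190 / (35 + 190) * 400
= 190 / 225 * 400
= 337.8 microstrain

337.8


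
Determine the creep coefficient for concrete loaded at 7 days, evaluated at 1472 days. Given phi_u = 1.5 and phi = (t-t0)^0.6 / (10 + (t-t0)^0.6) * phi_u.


dt = 1472 - 7 = 1465
phi = 1465^0.6 / (10 + 1465^0.6) * 1.5
= 1.332

1.332


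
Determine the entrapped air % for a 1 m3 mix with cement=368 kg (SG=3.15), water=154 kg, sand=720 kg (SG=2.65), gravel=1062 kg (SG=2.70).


Vol cement = 368 / (3.15 * 1000) = 0.116825 m3
Vol water = 154 / 1000 = 0.154 m3
Vol sand = 720 / (2.65 * 1000) = 0.271698 m3
Vol gravel = 1062 / (2.70 * 1000) = 0.393333 m3
Total solid + water volume = 0.935857 m3
Air = (1 - 0.935857) * 100 = 6.41%

6.41


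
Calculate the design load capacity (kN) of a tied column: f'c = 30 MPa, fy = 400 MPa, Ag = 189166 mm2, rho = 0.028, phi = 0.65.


Ast = rho * Ag = 0.028 * 189166 = 5296.648 mm2
phi*Pn = 0.65 * 0.80 * (0.85 * 30 * (189166 - 5296.648) + 400 * 5296.648) / 1000
= 3539.81 kN

3539.81


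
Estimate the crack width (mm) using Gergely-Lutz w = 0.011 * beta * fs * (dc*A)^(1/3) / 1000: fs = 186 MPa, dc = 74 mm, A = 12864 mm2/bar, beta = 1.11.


w = 0.011 * beta * fs * (dc * A)^(1/3) / 1000
= 0.011 * 1.11 * 186 * (74 * 12864)^(1/3) / 1000
= 0.223 mm

0.223


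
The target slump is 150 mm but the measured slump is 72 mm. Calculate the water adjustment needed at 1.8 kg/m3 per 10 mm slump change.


Difference = 150 - 72 = 78 mm
Water adjustment = 78 * 1.8 / 10 = 14.0 kg/m3

14.0


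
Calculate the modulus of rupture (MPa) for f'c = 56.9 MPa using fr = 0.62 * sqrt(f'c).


fr = 0.62 * sqrt(56.9)
= 4.677 MPa

4.677


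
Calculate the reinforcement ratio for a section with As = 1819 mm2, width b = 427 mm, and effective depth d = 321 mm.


rho = As / (b * d)
= 1819 / (427 * 321)
= 0.0133

0.0133


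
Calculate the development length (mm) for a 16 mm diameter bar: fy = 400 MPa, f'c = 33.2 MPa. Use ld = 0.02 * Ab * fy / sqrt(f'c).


Ab = pi * 16^2 / 4 = 201.062 mm2
ld = 0.02 * 201.062 * 400 / sqrt(33.2)
= 279.2 mm

279.2


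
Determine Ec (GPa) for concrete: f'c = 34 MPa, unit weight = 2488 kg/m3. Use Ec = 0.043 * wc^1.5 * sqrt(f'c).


Ec = 0.043 * 2488^1.5 * sqrt(34) / 1000
= 31.12 GPa

31.12


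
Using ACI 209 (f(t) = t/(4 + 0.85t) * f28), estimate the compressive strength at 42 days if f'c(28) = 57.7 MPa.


f(42) = 42 / (4 + 0.85 * 42) * 57.7
= 42 / 39.7 * 57.7
= 61.04 MPa

61.04


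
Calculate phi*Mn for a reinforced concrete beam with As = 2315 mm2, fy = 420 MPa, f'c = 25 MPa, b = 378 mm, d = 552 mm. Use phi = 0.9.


a = As * fy / (0.85 * f'c * b)
= 2315 * 420 / (0.85 * 25 * 378)
= 121.0458 mm
Mn = As * fy * (d - a/2) / 10^6
= 477.8632 kN-m
phi*Mn = 0.9 * 477.8632 = 430.08 kN-m

430.08


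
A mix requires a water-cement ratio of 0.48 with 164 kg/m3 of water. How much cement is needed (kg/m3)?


Cement = water / (w/c)
= 164 / 0.48
= 341.7 kg/m3

341.7


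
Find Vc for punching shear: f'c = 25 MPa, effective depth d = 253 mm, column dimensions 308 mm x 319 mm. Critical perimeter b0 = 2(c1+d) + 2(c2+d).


b0 = 2*(308 + 253) + 2*(319 + 253) = 2266 mm
Vc = 0.33 * sqrt(25) * 2266 * 253 / 1000
= 945.94 kN

945.94


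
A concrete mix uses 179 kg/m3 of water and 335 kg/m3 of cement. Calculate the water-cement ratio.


w/c = water / cement
w/c = 179 / 335 = 0.534

0.534


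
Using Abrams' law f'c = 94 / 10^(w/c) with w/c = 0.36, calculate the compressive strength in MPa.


f'c = 94 / 10^0.36
= 94 / 2.291
= 41.03 MPa

41.03


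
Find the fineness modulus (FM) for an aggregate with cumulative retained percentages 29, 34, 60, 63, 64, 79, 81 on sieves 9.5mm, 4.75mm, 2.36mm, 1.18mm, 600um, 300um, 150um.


FM = sum(cumulative % retained) / 100
= 410 / 100
= 4.1

4.1


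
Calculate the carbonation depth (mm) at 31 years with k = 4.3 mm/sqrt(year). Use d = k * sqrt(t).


depth = k * sqrt(t)
= 4.3 * sqrt(31)
= 23.94 mm

23.94


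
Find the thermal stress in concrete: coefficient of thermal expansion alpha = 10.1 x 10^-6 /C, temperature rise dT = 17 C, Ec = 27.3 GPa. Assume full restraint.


sigma = alpha * dT * Ec
= 10.1e-6 * 17 * 27.3 * 1000
= 4.687 MPa

4.687


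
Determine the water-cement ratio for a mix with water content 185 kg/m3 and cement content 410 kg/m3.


w/c = water / cement
w/c = 185 / 410 = 0.451

0.451


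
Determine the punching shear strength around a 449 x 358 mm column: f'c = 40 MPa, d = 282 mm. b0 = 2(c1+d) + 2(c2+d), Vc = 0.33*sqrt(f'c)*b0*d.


b0 = 2*(449 + 282) + 2*(358 + 282) = 2742 mm
Vc = 0.33 * sqrt(40) * 2742 * 282 / 1000
= 1613.84 kN

1613.84


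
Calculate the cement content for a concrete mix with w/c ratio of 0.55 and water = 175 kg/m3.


Cement = water / (w/c)
= 175 / 0.55
= 318.2 kg/m3

318.2


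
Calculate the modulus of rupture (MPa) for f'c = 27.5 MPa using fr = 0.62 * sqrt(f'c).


fr = 0.62 * sqrt(27.5)
= 3.251 MPa

3.251


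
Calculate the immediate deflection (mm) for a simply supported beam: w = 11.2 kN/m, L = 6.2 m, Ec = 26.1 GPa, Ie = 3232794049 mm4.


Convert: L = 6.2 m = 6200 mm, Ec = 26.1 GPa = 26100 MPa
delta = 5 * 11.2 * 6200^4 / (384 * 26100 * 3232794049)
= 2.55 mm

2.55


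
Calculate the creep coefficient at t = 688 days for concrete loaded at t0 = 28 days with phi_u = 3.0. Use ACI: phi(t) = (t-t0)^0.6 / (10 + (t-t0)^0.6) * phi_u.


dt = 688 - 28 = 660
phi = 660^0.6 / (10 + 660^0.6) * 3.0
= 2.493

2.493


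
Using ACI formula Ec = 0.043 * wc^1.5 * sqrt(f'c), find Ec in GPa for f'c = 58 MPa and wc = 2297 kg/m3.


Ec = 0.043 * 2297^1.5 * sqrt(58) / 1000
= 36.05 GPa

36.05


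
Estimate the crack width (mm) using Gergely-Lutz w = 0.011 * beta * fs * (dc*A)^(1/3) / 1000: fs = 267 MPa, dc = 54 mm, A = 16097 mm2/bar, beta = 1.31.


w = 0.011 * beta * fs * (dc * A)^(1/3) / 1000
= 0.011 * 1.31 * 267 * (54 * 16097)^(1/3) / 1000
= 0.367 mm

0.367


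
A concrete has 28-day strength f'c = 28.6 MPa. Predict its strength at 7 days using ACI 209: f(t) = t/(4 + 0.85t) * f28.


f(7) = 7 / (4 + 0.85 * 7) * 28.6
= 7 / 9.95 * 28.6
= 20.12 MPa

20.12


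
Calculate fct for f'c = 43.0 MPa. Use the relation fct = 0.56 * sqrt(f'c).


fct = 0.56 * sqrt(43.0)
= 0.56 * 6.557
= 3.672 MPa

3.672


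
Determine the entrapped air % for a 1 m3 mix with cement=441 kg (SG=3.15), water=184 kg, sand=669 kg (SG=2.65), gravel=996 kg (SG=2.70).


Vol cement = 441 / (3.15 * 1000) = 0.14 m3
Vol water = 184 / 1000 = 0.184 m3
Vol sand = 669 / (2.65 * 1000) = 0.252453 m3
Vol gravel = 996 / (2.70 * 1000) = 0.368889 m3
Total solid + water volume = 0.945342 m3
Air = (1 - 0.945342) * 100 = 5.47%

5.47


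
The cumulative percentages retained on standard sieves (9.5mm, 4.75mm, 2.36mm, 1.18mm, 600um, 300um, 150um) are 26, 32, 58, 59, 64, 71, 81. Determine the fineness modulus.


FM = sum(cumulative % retained) / 100
= 391 / 100
= 3.91

3.91


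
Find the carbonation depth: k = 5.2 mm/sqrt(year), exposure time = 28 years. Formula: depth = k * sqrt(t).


depth = k * sqrt(t)
= 5.2 * sqrt(28)
= 27.52 mm

27.52


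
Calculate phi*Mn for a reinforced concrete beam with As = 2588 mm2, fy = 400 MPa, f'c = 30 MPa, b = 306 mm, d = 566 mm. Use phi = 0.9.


a = As * fy / (0.85 * f'c * b)
= 2588 * 400 / (0.85 * 30 * 306)
= 132.6669 mm
Mn = As * fy * (d - a/2) / 10^6
= 517.2548 kN-m
phi*Mn = 0.9 * 517.2548 = 465.53 kN-m

465.53


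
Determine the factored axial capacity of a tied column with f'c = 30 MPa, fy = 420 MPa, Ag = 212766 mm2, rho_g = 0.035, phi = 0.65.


Ast = rho * Ag = 0.035 * 212766 = 7446.81 mm2
phi*Pn = 0.65 * 0.80 * (0.85 * 30 * (212766 - 7446.81) + 420 * 7446.81) / 1000
= 4348.92 kN

4348.92


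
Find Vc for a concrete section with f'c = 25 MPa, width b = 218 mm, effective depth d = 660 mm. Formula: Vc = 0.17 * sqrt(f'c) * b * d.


Vc = 0.17 * sqrt(25) * 218 * 660 / 1000
= 122.3 kN

122.3


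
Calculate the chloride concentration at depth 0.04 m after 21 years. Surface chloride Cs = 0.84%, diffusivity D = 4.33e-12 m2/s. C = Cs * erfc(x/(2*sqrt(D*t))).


t_seconds = 21 * 365.25 * 24 * 3600 = 662709600.0 s
arg = 0.04 / (2 * sqrt(4.33e-12 * 662709600.0))
= 0.3734
erfc(0.3734) = 0.5975
C = 0.84 * 0.5975 = 0.5019%

0.5019


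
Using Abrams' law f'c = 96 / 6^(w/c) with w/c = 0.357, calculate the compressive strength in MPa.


f'c = 96 / 6^0.357
= 96 / 1.896
= 50.64 MPa

50.64


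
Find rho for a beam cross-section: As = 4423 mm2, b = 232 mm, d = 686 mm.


rho = As / (b * d)
= 4423 / (232 * 686)
= 0.0278

0.0278


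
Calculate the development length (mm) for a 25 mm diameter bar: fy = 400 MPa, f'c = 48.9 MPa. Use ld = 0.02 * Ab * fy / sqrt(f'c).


Ab = pi * 25^2 / 4 = 490.874 mm2
ld = 0.02 * 490.874 * 400 / sqrt(48.9)
= 561.6 mm

561.6


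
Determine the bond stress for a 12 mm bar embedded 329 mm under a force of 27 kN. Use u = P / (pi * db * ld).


u = P / (pi * db * ld)
= 27 * 1000 / (pi * 12 * 329)
= 2.177 MPa

2.177


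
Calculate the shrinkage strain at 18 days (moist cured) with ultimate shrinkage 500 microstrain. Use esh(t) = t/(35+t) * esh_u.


esh(18) = 18 / (35 + 18) * 500
= 18 / 53 * 500
= 169.8 microstrain

169.8


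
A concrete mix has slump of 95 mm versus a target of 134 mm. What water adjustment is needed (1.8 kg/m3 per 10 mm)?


Difference = 134 - 95 = 39 mm
Water adjustment = 39 * 1.8 / 10 = 7.0 kg/m3

7.0


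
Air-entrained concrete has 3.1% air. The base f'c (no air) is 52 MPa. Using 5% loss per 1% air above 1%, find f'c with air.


Strength loss = (3.1 - 1) * 5 = 10.5%
f'c = 52 * (1 - 10.5/100)
= 46.54 MPa

46.54


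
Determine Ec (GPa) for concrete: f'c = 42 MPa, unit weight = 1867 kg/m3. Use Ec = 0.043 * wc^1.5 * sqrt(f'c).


Ec = 0.043 * 1867^1.5 * sqrt(42) / 1000
= 22.48 GPa

22.48


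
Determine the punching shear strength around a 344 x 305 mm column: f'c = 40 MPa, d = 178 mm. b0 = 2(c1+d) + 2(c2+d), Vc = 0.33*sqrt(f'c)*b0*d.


b0 = 2*(344 + 178) + 2*(305 + 178) = 2010 mm
Vc = 0.33 * sqrt(40) * 2010 * 178 / 1000
= 746.72 kN

746.72


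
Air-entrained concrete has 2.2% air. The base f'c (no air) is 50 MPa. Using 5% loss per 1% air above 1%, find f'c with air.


Strength loss = (2.2 - 1) * 5 = 6.0%
f'c = 50 * (1 - 6.0/100)
= 47.0 MPa

47.0


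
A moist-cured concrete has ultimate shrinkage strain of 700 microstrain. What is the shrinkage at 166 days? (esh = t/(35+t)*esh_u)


esh(166) = 166 / (35 + 166) * 700
= 166 / 201 * 700
= 578.1 microstrain

578.1


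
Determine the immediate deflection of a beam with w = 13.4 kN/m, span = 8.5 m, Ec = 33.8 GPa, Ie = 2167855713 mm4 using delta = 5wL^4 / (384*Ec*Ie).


Convert: L = 8.5 m = 8500 mm, Ec = 33.8 GPa = 33800 MPa
delta = 5 * 13.4 * 8500^4 / (384 * 33800 * 2167855713)
= 12.43 mm

12.43


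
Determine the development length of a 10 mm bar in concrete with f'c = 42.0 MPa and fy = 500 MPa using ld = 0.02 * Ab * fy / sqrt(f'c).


Ab = pi * 10^2 / 4 = 78.54 mm2
ld = 0.02 * 78.54 * 500 / sqrt(42.0)
= 121.2 mm

121.2


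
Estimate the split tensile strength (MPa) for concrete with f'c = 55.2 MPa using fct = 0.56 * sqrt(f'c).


fct = 0.56 * sqrt(55.2)
= 0.56 * 7.43
= 4.161 MPa

4.161


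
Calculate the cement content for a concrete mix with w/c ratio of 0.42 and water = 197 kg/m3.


Cement = water / (w/c)
= 197 / 0.42
= 469.0 kg/m3

469.0


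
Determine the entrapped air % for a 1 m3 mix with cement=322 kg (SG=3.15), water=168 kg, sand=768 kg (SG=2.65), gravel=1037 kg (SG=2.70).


Vol cement = 322 / (3.15 * 1000) = 0.102222 m3
Vol water = 168 / 1000 = 0.168 m3
Vol sand = 768 / (2.65 * 1000) = 0.289811 m3
Vol gravel = 1037 / (2.70 * 1000) = 0.384074 m3
Total solid + water volume = 0.944108 m3
Air = (1 - 0.944108) * 100 = 5.59%

5.59


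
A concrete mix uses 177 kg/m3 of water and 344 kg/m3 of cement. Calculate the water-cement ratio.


w/c = water / cement
w/c = 177 / 344 = 0.515

0.515


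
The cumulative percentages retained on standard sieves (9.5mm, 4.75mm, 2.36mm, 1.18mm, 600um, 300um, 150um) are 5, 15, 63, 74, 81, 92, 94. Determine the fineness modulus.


FM = sum(cumulative % retained) / 100
= 424 / 100
= 4.24

4.24


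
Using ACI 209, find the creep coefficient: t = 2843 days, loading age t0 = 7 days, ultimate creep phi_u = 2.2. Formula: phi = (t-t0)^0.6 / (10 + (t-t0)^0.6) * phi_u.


dt = 2843 - 7 = 2836
phi = 2836^0.6 / (10 + 2836^0.6) * 2.2
= 2.028

2.028


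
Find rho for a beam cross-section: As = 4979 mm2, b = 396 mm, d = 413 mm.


rho = As / (b * d)
= 4979 / (396 * 413)
= 0.0304

0.0304


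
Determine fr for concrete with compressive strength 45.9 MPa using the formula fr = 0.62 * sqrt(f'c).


fr = 0.62 * sqrt(45.9)
= 4.2 MPa

4.2


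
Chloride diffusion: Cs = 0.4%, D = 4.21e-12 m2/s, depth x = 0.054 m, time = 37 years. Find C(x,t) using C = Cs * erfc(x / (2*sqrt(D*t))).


t_seconds = 37 * 365.25 * 24 * 3600 = 1167631200.0 s
arg = 0.054 / (2 * sqrt(4.21e-12 * 1167631200.0))
= 0.3851
erfc(0.3851) = 0.586
C = 0.4 * 0.586 = 0.2344%

0.2344


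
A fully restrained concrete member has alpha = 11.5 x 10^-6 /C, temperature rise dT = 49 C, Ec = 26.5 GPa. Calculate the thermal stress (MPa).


sigma = alpha * dT * Ec
= 11.5e-6 * 49 * 26.5 * 1000
= 14.933 MPa

14.933


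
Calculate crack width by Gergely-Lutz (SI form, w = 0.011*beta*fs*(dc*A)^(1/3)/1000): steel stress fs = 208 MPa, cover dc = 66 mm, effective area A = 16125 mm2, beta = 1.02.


w = 0.011 * beta * fs * (dc * A)^(1/3) / 1000
= 0.011 * 1.02 * 208 * (66 * 16125)^(1/3) / 1000
= 0.238 mm

0.238


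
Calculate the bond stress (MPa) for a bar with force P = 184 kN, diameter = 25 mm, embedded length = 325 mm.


u = P / (pi * db * ld)
= 184 * 1000 / (pi * 25 * 325)
= 7.208 MPa

7.208


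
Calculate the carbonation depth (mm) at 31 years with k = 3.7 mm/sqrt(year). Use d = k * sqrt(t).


depth = k * sqrt(t)
= 3.7 * sqrt(31)
= 20.6 mm

20.6


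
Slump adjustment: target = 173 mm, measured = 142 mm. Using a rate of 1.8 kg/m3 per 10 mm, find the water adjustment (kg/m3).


Difference = 173 - 142 = 31 mm
Water adjustment = 31 * 1.8 / 10 = 5.6 kg/m3

5.6


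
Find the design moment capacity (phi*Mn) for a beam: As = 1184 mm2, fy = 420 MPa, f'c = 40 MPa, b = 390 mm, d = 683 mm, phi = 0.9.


a = As * fy / (0.85 * f'c * b)
= 1184 * 420 / (0.85 * 40 * 390)
= 37.5023 mm
Mn = As * fy * (d - a/2) / 10^6
= 330.3177 kN-m
phi*Mn = 0.9 * 330.3177 = 297.29 kN-m

297.29


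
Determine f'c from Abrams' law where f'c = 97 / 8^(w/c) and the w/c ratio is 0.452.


f'c = 97 / 8^0.452
= 97 / 2.56
= 37.89 MPa

37.89


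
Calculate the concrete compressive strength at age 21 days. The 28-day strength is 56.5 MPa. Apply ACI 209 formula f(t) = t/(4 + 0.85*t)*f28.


f(21) = 21 / (4 + 0.85 * 21) * 56.5
= 21 / 21.85 * 56.5
= 54.3 MPa

54.3


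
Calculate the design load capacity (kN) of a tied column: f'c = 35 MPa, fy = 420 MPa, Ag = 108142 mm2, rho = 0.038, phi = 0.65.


Ast = rho * Ag = 0.038 * 108142 = 4109.396 mm2
phi*Pn = 0.65 * 0.80 * (0.85 * 35 * (108142 - 4109.396) + 420 * 4109.396) / 1000
= 2506.88 kN

2506.88


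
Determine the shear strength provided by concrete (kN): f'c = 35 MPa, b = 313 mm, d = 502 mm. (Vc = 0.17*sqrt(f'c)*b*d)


Vc = 0.17 * sqrt(35) * 313 * 502 / 1000
= 158.03 kN

158.03


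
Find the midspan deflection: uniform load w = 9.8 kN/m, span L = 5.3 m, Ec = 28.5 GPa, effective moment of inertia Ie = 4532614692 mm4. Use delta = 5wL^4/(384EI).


Convert: L = 5.3 m = 5300 mm, Ec = 28.5 GPa = 28500 MPa
delta = 5 * 9.8 * 5300^4 / (384 * 28500 * 4532614692)
= 0.78 mm

0.78


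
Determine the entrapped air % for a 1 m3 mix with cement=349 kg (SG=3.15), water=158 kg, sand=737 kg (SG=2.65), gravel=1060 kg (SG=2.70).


Vol cement = 349 / (3.15 * 1000) = 0.110794 m3
Vol water = 158 / 1000 = 0.158 m3
Vol sand = 737 / (2.65 * 1000) = 0.278113 m3
Vol gravel = 1060 / (2.70 * 1000) = 0.392593 m3
Total solid + water volume = 0.939499 m3
Air = (1 - 0.939499) * 100 = 6.05%

6.05


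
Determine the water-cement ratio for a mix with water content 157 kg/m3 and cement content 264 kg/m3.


w/c = water / cement
w/c = 157 / 264 = 0.595

0.595


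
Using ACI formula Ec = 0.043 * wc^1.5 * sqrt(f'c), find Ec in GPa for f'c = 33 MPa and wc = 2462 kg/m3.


Ec = 0.043 * 2462^1.5 * sqrt(33) / 1000
= 30.18 GPa

30.18


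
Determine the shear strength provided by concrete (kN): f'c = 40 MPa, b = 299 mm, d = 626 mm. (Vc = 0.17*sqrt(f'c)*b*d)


Vc = 0.17 * sqrt(40) * 299 * 626 / 1000
= 201.24 kN

201.24


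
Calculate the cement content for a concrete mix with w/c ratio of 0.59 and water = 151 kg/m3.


Cement = water / (w/c)
= 151 / 0.59
= 255.9 kg/m3

255.9


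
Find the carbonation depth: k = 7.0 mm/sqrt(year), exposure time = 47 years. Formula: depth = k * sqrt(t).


depth = k * sqrt(t)
= 7.0 * sqrt(47)
= 47.99 mm

47.99


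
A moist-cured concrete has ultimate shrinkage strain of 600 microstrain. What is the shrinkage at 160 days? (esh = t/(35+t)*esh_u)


esh(160) = 160 / (35 + 160) * 600
= 160 / 195 * 600
= 492.3 microstrain

492.3


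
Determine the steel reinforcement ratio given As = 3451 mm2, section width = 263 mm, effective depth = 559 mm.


rho = As / (b * d)
= 3451 / (263 * 559)
= 0.0235

0.0235


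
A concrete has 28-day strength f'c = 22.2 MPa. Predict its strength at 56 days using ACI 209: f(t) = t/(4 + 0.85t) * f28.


f(56) = 56 / (4 + 0.85 * 56) * 22.2
= 56 / 51.6 * 22.2
= 24.09 MPa

24.09


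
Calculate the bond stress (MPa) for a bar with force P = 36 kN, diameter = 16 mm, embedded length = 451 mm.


u = P / (pi * db * ld)
= 36 * 1000 / (pi * 16 * 451)
= 1.588 MPa

1.588


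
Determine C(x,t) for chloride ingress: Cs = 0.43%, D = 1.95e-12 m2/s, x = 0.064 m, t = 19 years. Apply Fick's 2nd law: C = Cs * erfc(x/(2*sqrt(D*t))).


t_seconds = 19 * 365.25 * 24 * 3600 = 599594400.0 s
arg = 0.064 / (2 * sqrt(1.95e-12 * 599594400.0))
= 0.9358
erfc(0.9358) = 0.1857
C = 0.43 * 0.1857 = 0.0798%

0.0798


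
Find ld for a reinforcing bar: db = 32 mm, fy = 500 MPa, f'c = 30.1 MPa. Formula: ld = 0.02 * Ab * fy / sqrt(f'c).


Ab = pi * 32^2 / 4 = 804.248 mm2
ld = 0.02 * 804.248 * 500 / sqrt(30.1)
= 1465.9 mm

1465.9


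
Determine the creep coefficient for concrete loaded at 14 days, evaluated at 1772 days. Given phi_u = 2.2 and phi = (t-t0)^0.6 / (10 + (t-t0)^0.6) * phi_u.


dt = 1772 - 14 = 1758
phi = 1758^0.6 / (10 + 1758^0.6) * 2.2
= 1.977

1.977


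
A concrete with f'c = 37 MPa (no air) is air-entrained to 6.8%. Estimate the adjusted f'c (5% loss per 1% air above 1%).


Strength loss = (6.8 - 1) * 5 = 29.0%
f'c = 37 * (1 - 29.0/100)
= 26.27 MPa

26.27


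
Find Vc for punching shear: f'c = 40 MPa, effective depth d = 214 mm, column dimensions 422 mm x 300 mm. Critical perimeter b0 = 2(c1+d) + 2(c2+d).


b0 = 2*(422 + 214) + 2*(300 + 214) = 2300 mm
Vc = 0.33 * sqrt(40) * 2300 * 214 / 1000
= 1027.27 kN

1027.27


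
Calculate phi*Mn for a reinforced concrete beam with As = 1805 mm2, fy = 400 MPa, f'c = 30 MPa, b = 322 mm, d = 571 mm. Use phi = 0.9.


a = As * fy / (0.85 * f'c * b)
= 1805 * 400 / (0.85 * 30 * 322)
= 87.9308 mm
Mn = As * fy * (d - a/2) / 10^6
= 380.519 kN-m
phi*Mn = 0.9 * 380.519 = 342.47 kN-m

342.47


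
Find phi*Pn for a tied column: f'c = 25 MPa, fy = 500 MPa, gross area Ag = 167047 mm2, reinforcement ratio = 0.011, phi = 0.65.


Ast = rho * Ag = 0.011 * 167047 = 1837.517 mm2
phi*Pn = 0.65 * 0.80 * (0.85 * 25 * (167047 - 1837.517) + 500 * 1837.517) / 1000
= 2303.32 kN

2303.32


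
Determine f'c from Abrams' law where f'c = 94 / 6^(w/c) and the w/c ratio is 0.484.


f'c = 94 / 6^0.484
= 94 / 2.38
= 39.49 MPa

39.49


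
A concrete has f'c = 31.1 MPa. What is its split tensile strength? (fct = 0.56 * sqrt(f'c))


fct = 0.56 * sqrt(31.1)
= 0.56 * 5.577
= 3.123 MPa

3.123


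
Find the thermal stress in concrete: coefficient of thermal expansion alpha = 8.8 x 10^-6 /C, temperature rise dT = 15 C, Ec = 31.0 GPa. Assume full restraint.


sigma = alpha * dT * Ec
= 8.8e-6 * 15 * 31.0 * 1000
= 4.092 MPa

4.092


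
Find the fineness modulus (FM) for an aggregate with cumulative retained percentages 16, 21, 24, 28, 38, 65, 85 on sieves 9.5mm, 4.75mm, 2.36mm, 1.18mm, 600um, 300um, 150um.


FM = sum(cumulative % retained) / 100
= 277 / 100
= 2.77

2.77


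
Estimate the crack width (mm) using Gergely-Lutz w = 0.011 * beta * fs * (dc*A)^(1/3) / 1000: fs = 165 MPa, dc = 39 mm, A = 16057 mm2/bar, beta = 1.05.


w = 0.011 * beta * fs * (dc * A)^(1/3) / 1000
= 0.011 * 1.05 * 165 * (39 * 16057)^(1/3) / 1000
= 0.163 mm

0.163


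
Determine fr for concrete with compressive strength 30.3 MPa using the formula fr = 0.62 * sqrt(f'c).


fr = 0.62 * sqrt(30.3)
= 3.413 MPa

3.413


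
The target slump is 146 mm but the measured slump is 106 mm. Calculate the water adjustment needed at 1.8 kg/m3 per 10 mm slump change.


Difference = 146 - 106 = 40 mm
Water adjustment = 40 * 1.8 / 10 = 7.2 kg/m3

7.2


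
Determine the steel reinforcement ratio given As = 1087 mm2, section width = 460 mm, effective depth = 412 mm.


rho = As / (b * d)
= 1087 / (460 * 412)
= 0.0057

0.0057


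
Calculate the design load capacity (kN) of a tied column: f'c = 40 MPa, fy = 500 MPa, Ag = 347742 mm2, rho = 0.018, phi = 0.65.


Ast = rho * Ag = 0.018 * 347742 = 6259.356 mm2
phi*Pn = 0.65 * 0.80 * (0.85 * 40 * (347742 - 6259.356) + 500 * 6259.356) / 1000
= 7664.85 kN

7664.85


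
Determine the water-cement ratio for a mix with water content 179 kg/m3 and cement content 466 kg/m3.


w/c = water / cement
w/c = 179 / 466 = 0.384

0.384


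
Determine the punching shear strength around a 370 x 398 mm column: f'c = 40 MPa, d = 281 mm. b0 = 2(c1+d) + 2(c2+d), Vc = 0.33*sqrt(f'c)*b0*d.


b0 = 2*(370 + 281) + 2*(398 + 281) = 2660 mm
Vc = 0.33 * sqrt(40) * 2660 * 281 / 1000
= 1560.03 kN

1560.03


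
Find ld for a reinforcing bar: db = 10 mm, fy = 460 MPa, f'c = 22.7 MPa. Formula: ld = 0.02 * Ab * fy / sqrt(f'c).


Ab = pi * 10^2 / 4 = 78.54 mm2
ld = 0.02 * 78.54 * 460 / sqrt(22.7)
= 151.7 mm

151.7


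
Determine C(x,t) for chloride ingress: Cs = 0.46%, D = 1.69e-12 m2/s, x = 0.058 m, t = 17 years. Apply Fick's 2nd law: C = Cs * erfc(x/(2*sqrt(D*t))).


t_seconds = 17 * 365.25 * 24 * 3600 = 536479200.0 s
arg = 0.058 / (2 * sqrt(1.69e-12 * 536479200.0))
= 0.9631
erfc(0.9631) = 0.1732
C = 0.46 * 0.1732 = 0.0797%

0.0797


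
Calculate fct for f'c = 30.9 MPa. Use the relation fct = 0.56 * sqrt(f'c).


fct = 0.56 * sqrt(30.9)
= 0.56 * 5.559
= 3.113 MPa

3.113


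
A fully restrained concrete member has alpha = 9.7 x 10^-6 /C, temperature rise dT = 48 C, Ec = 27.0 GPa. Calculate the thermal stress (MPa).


sigma = alpha * dT * Ec
= 9.7e-6 * 48 * 27.0 * 1000
= 12.571 MPa

12.571


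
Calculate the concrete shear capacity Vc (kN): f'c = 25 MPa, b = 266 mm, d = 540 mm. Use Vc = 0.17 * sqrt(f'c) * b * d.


Vc = 0.17 * sqrt(25) * 266 * 540 / 1000
= 122.09 kN

122.09


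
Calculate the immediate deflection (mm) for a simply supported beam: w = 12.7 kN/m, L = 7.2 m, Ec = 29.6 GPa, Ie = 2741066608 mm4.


Convert: L = 7.2 m = 7200 mm, Ec = 29.6 GPa = 29600 MPa
delta = 5 * 12.7 * 7200^4 / (384 * 29600 * 2741066608)
= 5.48 mm

5.48


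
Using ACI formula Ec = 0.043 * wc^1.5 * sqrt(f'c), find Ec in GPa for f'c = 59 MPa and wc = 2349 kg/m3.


Ec = 0.043 * 2349^1.5 * sqrt(59) / 1000
= 37.6 GPa

37.6


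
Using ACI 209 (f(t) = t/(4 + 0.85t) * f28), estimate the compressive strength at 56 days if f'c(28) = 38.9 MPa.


f(56) = 56 / (4 + 0.85 * 56) * 38.9
= 56 / 51.6 * 38.9
= 42.22 MPa

42.22


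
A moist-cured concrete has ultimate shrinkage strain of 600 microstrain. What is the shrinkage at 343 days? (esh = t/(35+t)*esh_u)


esh(343) = 343 / (35 + 343) * 600
= 343 / 378 * 600
= 544.4 microstrain

544.4


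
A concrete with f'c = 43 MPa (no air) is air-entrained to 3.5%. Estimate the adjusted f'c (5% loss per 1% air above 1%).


Strength loss = (3.5 - 1) * 5 = 12.5%
f'c = 43 * (1 - 12.5/100)
= 37.62 MPa

37.62


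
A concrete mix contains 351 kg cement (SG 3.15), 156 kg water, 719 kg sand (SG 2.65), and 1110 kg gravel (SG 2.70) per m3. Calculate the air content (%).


Vol cement = 351 / (3.15 * 1000) = 0.111429 m3
Vol water = 156 / 1000 = 0.156 m3
Vol sand = 719 / (2.65 * 1000) = 0.271321 m3
Vol gravel = 1110 / (2.70 * 1000) = 0.411111 m3
Total solid + water volume = 0.94986 m3
Air = (1 - 0.94986) * 100 = 5.01%

5.01


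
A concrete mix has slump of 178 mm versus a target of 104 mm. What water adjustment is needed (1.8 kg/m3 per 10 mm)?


Difference = 104 - 178 = -74 mm
Water adjustment = -74 * 1.8 / 10 = -13.3 kg/m3

-13.3


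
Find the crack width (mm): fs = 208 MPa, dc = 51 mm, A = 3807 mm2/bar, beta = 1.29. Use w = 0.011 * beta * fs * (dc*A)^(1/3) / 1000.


w = 0.011 * beta * fs * (dc * A)^(1/3) / 1000
= 0.011 * 1.29 * 208 * (51 * 3807)^(1/3) / 1000
= 0.171 mm

0.171


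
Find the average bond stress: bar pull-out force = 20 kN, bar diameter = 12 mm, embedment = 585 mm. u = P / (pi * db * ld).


u = P / (pi * db * ld)
= 20 * 1000 / (pi * 12 * 585)
= 0.907 MPa

0.907


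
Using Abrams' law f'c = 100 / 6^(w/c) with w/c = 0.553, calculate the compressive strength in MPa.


f'c = 100 / 6^0.553
= 100 / 2.694
= 37.13 MPa

37.13


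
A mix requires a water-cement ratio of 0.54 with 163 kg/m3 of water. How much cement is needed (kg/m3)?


Cement = water / (w/c)
= 163 / 0.54
= 301.9 kg/m3

301.9


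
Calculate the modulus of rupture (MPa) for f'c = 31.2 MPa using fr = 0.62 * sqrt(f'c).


fr = 0.62 * sqrt(31.2)
= 3.463 MPa

3.463


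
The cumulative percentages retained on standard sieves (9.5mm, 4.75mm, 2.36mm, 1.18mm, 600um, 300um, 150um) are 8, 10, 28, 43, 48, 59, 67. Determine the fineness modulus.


FM = sum(cumulative % retained) / 100
= 263 / 100
= 2.63

2.63


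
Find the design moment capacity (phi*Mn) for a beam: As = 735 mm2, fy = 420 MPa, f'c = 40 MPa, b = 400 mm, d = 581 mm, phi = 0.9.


a = As * fy / (0.85 * f'c * b)
= 735 * 420 / (0.85 * 40 * 400)
= 22.6985 mm
Mn = As * fy * (d - a/2) / 10^6
= 175.8512 kN-m
phi*Mn = 0.9 * 175.8512 = 158.27 kN-m

158.27


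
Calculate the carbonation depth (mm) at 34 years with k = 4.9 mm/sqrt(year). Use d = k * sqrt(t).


depth = k * sqrt(t)
= 4.9 * sqrt(34)
= 28.57 mm

28.57


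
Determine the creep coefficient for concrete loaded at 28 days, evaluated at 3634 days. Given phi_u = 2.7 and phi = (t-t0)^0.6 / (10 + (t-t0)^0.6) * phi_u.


dt = 3634 - 28 = 3606
phi = 3606^0.6 / (10 + 3606^0.6) * 2.7
= 2.515

2.515


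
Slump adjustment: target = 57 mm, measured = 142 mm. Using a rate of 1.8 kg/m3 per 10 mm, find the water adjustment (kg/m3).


Difference = 57 - 142 = -85 mm
Water adjustment = -85 * 1.8 / 10 = -15.3 kg/m3

-15.3


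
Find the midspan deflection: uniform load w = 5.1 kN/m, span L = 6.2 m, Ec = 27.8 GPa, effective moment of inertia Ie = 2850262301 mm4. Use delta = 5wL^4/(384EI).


Convert: L = 6.2 m = 6200 mm, Ec = 27.8 GPa = 27800 MPa
delta = 5 * 5.1 * 6200^4 / (384 * 27800 * 2850262301)
= 1.24 mm

1.24


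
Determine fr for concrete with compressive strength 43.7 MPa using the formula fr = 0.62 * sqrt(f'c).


fr = 0.62 * sqrt(43.7)
= 4.099 MPa

4.099


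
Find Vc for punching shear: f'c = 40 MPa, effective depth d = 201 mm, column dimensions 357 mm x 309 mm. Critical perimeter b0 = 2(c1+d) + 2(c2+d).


b0 = 2*(357 + 201) + 2*(309 + 201) = 2136 mm
Vc = 0.33 * sqrt(40) * 2136 * 201 / 1000
= 896.07 kN

896.07


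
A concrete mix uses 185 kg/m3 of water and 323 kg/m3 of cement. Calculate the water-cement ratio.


w/c = water / cement
w/c = 185 / 323 = 0.573

0.573


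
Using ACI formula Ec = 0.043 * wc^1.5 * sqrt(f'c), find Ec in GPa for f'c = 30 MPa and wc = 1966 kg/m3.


Ec = 0.043 * 1966^1.5 * sqrt(30) / 1000
= 20.53 GPa

20.53


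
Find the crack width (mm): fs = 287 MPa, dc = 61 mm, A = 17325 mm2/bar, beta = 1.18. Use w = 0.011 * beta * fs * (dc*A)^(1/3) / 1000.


w = 0.011 * beta * fs * (dc * A)^(1/3) / 1000
= 0.011 * 1.18 * 287 * (61 * 17325)^(1/3) / 1000
= 0.379 mm

0.379


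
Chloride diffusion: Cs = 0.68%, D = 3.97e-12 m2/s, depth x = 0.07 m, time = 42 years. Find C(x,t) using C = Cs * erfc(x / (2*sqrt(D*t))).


t_seconds = 42 * 365.25 * 24 * 3600 = 1325419200.0 s
arg = 0.07 / (2 * sqrt(3.97e-12 * 1325419200.0))
= 0.4825
erfc(0.4825) = 0.495
C = 0.68 * 0.495 = 0.3366%

0.3366


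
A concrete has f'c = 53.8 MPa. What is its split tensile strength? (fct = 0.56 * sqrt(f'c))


fct = 0.56 * sqrt(53.8)
= 0.56 * 7.335
= 4.108 MPa

4.108


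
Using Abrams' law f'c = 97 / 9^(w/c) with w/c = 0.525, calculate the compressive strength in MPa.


f'c = 97 / 9^0.525
= 97 / 3.169
= 30.61 MPa

30.61


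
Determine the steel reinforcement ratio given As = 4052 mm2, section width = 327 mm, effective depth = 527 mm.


rho = As / (b * d)
= 4052 / (327 * 527)
= 0.0235

0.0235


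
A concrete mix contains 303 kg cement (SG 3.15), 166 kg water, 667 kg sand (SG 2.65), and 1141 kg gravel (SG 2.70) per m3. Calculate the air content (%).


Vol cement = 303 / (3.15 * 1000) = 0.09619 m3
Vol water = 166 / 1000 = 0.166 m3
Vol sand = 667 / (2.65 * 1000) = 0.251698 m3
Vol gravel = 1141 / (2.70 * 1000) = 0.422593 m3
Total solid + water volume = 0.936481 m3
Air = (1 - 0.936481) * 100 = 6.35%

6.35


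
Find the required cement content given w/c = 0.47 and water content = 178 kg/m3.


Cement = water / (w/c)
= 178 / 0.47
= 378.7 kg/m3

378.7


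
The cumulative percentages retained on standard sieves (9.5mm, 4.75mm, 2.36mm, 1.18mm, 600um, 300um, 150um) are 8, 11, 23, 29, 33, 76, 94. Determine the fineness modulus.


FM = sum(cumulative % retained) / 100
= 274 / 100
= 2.74

2.74


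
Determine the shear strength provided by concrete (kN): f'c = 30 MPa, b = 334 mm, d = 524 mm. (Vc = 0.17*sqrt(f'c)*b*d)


Vc = 0.17 * sqrt(30) * 334 * 524 / 1000
= 162.96 kN

162.96


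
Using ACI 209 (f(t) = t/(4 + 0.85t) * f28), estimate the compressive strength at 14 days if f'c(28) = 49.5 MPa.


f(14) = 14 / (4 + 0.85 * 14) * 49.5
= 14 / 15.9 * 49.5
= 43.58 MPa

43.58


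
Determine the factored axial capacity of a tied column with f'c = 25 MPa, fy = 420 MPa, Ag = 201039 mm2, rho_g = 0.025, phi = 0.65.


Ast = rho * Ag = 0.025 * 201039 = 5025.975 mm2
phi*Pn = 0.65 * 0.80 * (0.85 * 25 * (201039 - 5025.975) + 420 * 5025.975) / 1000
= 3263.62 kN

3263.62


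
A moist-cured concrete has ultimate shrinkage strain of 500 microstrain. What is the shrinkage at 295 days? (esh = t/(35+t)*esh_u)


esh(295) = 295 / (35 + 295) * 500
= 295 / 330 * 500
= 447.0 microstrain

447.0


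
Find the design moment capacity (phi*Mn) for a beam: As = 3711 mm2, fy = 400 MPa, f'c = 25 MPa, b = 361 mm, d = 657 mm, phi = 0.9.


a = As * fy / (0.85 * f'c * b)
= 3711 * 400 / (0.85 * 25 * 361)
= 193.5017 mm
Mn = As * fy * (d - a/2) / 10^6
= 831.6338 kN-m
phi*Mn = 0.9 * 831.6338 = 748.47 kN-m

748.47


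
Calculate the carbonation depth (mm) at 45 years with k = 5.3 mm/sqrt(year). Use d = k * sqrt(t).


depth = k * sqrt(t)
= 5.3 * sqrt(45)
= 35.55 mm

35.55


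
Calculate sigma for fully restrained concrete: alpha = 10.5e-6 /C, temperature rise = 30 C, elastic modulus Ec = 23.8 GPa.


sigma = alpha * dT * Ec
= 10.5e-6 * 30 * 23.8 * 1000
= 7.497 MPa

7.497


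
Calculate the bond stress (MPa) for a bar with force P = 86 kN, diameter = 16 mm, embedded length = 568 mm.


u = P / (pi * db * ld)
= 86 * 1000 / (pi * 16 * 568)
= 3.012 MPa

3.012


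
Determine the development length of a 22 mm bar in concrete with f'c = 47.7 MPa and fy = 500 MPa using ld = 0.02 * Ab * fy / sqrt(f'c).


Ab = pi * 22^2 / 4 = 380.133 mm2
ld = 0.02 * 380.133 * 500 / sqrt(47.7)
= 550.4 mm

550.4


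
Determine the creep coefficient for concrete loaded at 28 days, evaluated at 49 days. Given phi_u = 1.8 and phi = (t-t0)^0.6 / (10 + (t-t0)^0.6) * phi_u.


dt = 49 - 28 = 21
phi = 21^0.6 / (10 + 21^0.6) * 1.8
= 0.69

0.69


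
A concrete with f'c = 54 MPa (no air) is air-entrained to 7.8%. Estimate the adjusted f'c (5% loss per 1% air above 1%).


Strength loss = (7.8 - 1) * 5 = 34.0%
f'c = 54 * (1 - 34.0/100)
= 35.64 MPa

35.64
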